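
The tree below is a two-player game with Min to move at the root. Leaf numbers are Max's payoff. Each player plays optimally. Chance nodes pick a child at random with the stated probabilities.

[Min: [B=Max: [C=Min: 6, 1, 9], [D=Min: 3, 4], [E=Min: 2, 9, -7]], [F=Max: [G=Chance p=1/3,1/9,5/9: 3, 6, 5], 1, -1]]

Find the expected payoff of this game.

C (Min): min(6, 1, 9) = 1
D (Min): min(3, 4) = 3
E (Min): min(2, 9, -7) = -7
B (Max): max(1, 3, -7) = 3
G (Chance): 1/3·3 + 1/9·6 + 5/9·5 = 4.44
F (Max): max(4.44, 1, -1) = 4.44
Root (Min): min(3, 4.44) = 3

3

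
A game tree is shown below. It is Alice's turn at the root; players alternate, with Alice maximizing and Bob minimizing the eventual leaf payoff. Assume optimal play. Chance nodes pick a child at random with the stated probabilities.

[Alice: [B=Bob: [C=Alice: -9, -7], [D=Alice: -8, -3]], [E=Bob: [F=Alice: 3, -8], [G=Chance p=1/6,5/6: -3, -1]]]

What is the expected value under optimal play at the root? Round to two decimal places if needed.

C (Alice): max(-9, -7) = -7
D (Alice): max(-8, -3) = -3
B (Bob): min(-7, -3) = -7
F (Alice): max(3, -8) = 3
G (Chance): 1/6·-3 + 5/6·-1 = -1.33
E (Bob): min(3, -1.33) = -1.33
Root (Alice): max(-7, -1.33) = -1.33

-1.33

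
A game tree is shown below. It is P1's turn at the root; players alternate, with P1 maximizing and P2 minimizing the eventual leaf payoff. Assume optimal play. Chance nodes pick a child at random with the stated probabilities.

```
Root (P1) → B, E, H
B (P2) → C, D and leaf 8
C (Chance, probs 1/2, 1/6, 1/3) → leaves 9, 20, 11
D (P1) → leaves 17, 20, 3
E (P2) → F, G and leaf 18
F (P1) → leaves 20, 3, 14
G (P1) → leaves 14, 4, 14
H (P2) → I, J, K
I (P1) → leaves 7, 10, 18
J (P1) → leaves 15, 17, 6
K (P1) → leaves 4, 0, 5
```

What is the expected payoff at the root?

14

C (Chance): 1/2·9 + 1/6·20 + 1/3·11 = 11.5
D (P1): max(17, 20, 3) = 20
B (P2): min(11.5, 20, 8) = 8
F (P1): max(20, 3, 14) = 20
G (P1): max(14, 4, 14) = 14
E (P2): min(20, 14, 18) = 14
I (P1): max(7, 10, 18) = 18
J (P1): max(15, 17, 6) = 17
K (P1): max(4, 0, 5) = 5
H (P2): min(18, 17, 5) = 5
Root (P1): max(8, 14, 5) = 14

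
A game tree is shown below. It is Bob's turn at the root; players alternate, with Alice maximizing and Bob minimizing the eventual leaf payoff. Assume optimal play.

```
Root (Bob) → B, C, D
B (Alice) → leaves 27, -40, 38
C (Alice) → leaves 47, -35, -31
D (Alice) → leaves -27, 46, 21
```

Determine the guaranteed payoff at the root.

B (Alice): max(27, -40, 38) = 38
C (Alice): max(47, -35, -31) = 47
D (Alice): max(-27, 46, 21) = 46
Root (Bob): min(38, 47, 46) = 38

38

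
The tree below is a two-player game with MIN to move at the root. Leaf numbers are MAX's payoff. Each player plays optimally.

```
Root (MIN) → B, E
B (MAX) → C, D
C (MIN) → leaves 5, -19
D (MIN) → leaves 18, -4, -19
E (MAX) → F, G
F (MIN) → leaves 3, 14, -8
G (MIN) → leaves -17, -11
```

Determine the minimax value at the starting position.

C (MIN): min(5, -19) = -19
D (MIN): min(18, -4, -19) = -19
B (MAX): max(-19, -19) = -19
F (MIN): min(3, 14, -8) = -8
G (MIN): min(-17, -11) = -17
E (MAX): max(-8, -17) = -8
Root (MIN): min(-19, -8) = -19

-19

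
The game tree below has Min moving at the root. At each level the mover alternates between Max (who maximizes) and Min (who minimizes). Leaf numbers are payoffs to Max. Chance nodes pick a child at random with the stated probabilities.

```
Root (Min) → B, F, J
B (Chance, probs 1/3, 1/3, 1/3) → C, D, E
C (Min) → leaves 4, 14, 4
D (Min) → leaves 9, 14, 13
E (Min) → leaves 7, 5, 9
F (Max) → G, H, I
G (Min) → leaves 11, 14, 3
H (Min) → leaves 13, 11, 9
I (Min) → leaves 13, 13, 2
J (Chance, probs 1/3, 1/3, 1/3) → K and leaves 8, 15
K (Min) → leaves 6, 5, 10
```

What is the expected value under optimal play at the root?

C (Min): min(4, 14, 4) = 4
D (Min): min(9, 14, 13) = 9
E (Min): min(7, 5, 9) = 5
B (Chance): 1/3·4 + 1/3·9 + 1/3·5 = 6
G (Min): min(11, 14, 3) = 3
H (Min): min(13, 11, 9) = 9
I (Min): min(13, 13, 2) = 2
F (Max): max(3, 9, 2) = 9
K (Min): min(6, 5, 10) = 5
J (Chance): 1/3·5 + 1/3·8 + 1/3·15 = 9.33
Root (Min): min(6, 9, 9.33) = 6

6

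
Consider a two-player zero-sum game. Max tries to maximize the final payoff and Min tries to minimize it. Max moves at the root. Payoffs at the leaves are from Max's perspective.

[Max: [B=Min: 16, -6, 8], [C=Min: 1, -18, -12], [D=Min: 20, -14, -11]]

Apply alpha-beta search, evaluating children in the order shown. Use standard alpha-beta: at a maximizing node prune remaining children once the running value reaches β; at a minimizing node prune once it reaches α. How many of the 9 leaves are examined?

B [α=-∞,β=+∞]: v=-6
C [α=-6,β=+∞]: v=-18 after child 2 ≤ α → α-cutoff, skip 1
D [α=-6,β=+∞]: v=-14 after child 2 ≤ α → α-cutoff, skip 1
Root [α=-∞,β=+∞]: v=-6
Leaves evaluated: 7 of 9.

7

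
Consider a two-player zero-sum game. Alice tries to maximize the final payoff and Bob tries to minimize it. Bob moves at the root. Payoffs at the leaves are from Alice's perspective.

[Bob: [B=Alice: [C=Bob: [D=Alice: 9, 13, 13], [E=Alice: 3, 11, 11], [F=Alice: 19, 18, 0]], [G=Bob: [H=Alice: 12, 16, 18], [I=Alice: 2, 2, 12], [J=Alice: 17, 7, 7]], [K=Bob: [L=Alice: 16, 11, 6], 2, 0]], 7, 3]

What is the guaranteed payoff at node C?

D: max(9, 13, 13) = 13
E: max(3, 11, 11) = 11
F: max(19, 18, 0) = 19
C: min(13, 11, 19) = 11

11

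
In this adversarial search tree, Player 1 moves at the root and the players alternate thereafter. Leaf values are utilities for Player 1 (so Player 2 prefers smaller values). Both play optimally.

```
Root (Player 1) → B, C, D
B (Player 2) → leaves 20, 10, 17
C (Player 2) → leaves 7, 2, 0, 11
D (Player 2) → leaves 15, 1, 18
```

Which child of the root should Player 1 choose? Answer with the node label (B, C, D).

B (Player 2): min(20, 10, 17) = 10
C (Player 2): min(7, 2, 0, 11) = 0
D (Player 2): min(15, 1, 18) = 1
Root (Player 1): max(10, 0, 1) = 10
Player 1 picks the child with the highest value: B (value 10).

B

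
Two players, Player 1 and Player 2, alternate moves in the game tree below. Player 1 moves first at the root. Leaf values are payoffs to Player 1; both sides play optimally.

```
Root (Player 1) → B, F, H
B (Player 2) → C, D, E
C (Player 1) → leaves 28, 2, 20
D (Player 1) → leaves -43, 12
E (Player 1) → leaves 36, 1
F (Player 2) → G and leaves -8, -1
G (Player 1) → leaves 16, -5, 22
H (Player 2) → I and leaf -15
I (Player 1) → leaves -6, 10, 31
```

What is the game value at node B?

12

C: max(28, 2, 20) = 28
D: max(-43, 12) = 12
E: max(36, 1) = 36
B: min(28, 12, 36) = 12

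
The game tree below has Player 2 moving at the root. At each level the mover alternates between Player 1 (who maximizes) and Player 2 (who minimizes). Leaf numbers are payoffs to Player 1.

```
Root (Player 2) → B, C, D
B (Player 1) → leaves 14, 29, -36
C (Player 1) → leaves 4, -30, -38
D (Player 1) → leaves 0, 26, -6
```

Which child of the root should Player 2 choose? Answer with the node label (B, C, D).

B (Player 1): max(14, 29, -36) = 29
C (Player 1): max(4, -30, -38) = 4
D (Player 1): max(0, 26, -6) = 26
Root (Player 2): min(29, 4, 26) = 4
Player 2 picks the child with the lowest value: C (value 4).

C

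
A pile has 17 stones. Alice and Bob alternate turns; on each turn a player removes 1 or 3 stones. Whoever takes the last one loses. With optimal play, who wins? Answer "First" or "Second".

W/L table (W = player to move can force a win):
i:   0  1  2  3  4  5  6  7  8  9 10 11 12 13 14 15 16 17
     W  L  W  L  W  L  W  L  W  L  W  L  W  L  W  L  W  L
Position 17 is L, so the second player wins.

Second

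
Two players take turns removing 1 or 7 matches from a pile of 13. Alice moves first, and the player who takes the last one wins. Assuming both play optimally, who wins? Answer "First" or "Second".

i:   0  1  2  3  4  5  6  7  8  9 10 11 12 13
     L  W  L  W  L  W  L  W  L  W  L  W  L  W
Position 13 is W, so the first player wins.

First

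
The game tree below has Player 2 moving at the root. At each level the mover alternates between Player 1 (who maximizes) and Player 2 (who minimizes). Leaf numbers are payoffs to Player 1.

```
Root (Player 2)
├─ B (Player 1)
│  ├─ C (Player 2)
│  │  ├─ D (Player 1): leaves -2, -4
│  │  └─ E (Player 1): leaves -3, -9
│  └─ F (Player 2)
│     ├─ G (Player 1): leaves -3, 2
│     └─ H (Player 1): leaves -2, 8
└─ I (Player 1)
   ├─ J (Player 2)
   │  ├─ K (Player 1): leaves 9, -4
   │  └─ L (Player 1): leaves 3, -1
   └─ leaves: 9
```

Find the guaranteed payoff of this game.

2

D (Player 1): max(-2, -4) = -2
E (Player 1): max(-3, -9) = -3
C (Player 2): min(-2, -3) = -3
G (Player 1): max(-3, 2) = 2
H (Player 1): max(-2, 8) = 8
F (Player 2): min(2, 8) = 2
B (Player 1): max(-3, 2) = 2
K (Player 1): max(9, -4) = 9
L (Player 1): max(3, -1) = 3
J (Player 2): min(9, 3) = 3
I (Player 1): max(3, 9) = 9
Root (Player 2): min(2, 9) = 2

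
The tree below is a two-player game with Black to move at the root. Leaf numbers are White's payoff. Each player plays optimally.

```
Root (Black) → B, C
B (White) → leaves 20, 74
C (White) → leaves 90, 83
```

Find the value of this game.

74

B (White): max(20, 74) = 74
C (White): max(90, 83) = 90
Root (Black): min(74, 90) = 74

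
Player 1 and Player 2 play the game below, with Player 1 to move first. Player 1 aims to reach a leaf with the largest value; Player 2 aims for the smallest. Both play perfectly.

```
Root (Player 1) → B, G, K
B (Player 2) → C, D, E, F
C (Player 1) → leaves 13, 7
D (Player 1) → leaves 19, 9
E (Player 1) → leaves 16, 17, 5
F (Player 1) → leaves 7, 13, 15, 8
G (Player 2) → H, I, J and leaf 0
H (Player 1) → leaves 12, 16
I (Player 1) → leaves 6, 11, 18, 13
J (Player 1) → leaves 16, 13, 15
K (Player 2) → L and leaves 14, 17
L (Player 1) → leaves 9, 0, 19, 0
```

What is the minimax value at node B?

13

C: max(13, 7) = 13
D: max(19, 9) = 19
E: max(16, 17, 5) = 17
F: max(7, 13, 15, 8) = 15
B: min(13, 19, 17, 15) = 13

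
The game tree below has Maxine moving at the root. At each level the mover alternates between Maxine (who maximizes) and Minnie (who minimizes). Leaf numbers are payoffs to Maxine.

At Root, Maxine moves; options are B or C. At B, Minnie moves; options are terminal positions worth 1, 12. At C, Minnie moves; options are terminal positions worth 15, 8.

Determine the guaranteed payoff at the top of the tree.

8

B (Minnie): min(1, 12) = 1
C (Minnie): min(15, 8) = 8
Root (Maxine): max(1, 8) = 8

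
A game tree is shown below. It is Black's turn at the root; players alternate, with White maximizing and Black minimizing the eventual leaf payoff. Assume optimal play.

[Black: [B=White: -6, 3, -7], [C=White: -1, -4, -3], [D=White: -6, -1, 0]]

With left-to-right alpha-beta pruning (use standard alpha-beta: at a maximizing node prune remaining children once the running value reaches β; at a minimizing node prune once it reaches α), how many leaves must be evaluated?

B [α=-∞,β=+∞]: v=3
C [α=-∞,β=3]: v=-1
D [α=-∞,β=-1]: v=-1 after child 2 ≥ β → β-cutoff, skip 1
Root [α=-∞,β=+∞]: v=-1
Leaves evaluated: 8 of 9.

8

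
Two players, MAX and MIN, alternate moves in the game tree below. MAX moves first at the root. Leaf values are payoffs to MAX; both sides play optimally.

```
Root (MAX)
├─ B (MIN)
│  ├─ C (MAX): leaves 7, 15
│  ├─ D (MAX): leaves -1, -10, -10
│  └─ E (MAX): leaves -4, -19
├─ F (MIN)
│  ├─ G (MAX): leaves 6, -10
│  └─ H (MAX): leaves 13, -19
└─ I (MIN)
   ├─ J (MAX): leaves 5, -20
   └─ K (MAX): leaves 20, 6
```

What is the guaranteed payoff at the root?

C (MAX): max(7, 15) = 15
D (MAX): max(-1, -10, -10) = -1
E (MAX): max(-4, -19) = -4
B (MIN): min(15, -1, -4) = -4
G (MAX): max(6, -10) = 6
H (MAX): max(13, -19) = 13
F (MIN): min(6, 13) = 6
J (MAX): max(5, -20) = 5
K (MAX): max(20, 6) = 20
I (MIN): min(5, 20) = 5
Root (MAX): max(-4, 6, 5) = 6

6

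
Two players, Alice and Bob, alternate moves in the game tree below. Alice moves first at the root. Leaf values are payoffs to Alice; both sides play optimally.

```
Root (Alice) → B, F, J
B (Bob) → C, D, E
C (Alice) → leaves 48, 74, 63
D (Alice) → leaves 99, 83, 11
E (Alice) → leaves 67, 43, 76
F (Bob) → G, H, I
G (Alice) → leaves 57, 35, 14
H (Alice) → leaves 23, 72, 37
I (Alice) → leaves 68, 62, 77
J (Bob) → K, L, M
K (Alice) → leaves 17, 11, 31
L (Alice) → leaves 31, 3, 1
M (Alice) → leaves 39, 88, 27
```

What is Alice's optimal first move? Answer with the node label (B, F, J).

C (Alice): max(48, 74, 63) = 74
D (Alice): max(99, 83, 11) = 99
E (Alice): max(67, 43, 76) = 76
B (Bob): min(74, 99, 76) = 74
G (Alice): max(57, 35, 14) = 57
H (Alice): max(23, 72, 37) = 72
I (Alice): max(68, 62, 77) = 77
F (Bob): min(57, 72, 77) = 57
K (Alice): max(17, 11, 31) = 31
L (Alice): max(31, 3, 1) = 31
M (Alice): max(39, 88, 27) = 88
J (Bob): min(31, 31, 88) = 31
Root (Alice): max(74, 57, 31) = 74
Alice picks the child with the highest value: B (value 74).

B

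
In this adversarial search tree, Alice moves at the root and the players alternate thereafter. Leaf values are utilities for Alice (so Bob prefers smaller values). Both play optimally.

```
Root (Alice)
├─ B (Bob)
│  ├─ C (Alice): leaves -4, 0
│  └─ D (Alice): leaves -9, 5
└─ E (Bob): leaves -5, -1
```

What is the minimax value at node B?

C: max(-4, 0) = 0
D: max(-9, 5) = 5
B: min(0, 5) = 0

0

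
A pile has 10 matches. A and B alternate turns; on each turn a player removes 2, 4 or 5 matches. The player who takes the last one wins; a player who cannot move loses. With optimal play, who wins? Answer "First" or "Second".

i:   0  1  2  3  4  5  6  7  8  9 10
     L  L  W  W  W  W  W  L  L  W  W
Position 10 is W, so the first player wins.

First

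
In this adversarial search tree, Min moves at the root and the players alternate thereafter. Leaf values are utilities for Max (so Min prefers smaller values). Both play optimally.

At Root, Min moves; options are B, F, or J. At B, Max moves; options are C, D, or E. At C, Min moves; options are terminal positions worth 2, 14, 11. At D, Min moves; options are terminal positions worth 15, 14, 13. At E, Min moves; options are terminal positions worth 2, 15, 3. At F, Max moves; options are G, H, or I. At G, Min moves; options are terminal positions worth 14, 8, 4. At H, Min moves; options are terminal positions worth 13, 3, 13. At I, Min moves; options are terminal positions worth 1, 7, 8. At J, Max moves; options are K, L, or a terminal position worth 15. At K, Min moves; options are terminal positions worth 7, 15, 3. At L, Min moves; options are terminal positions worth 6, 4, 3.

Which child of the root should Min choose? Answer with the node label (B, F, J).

F

C (Min): min(2, 14, 11) = 2
D (Min): min(15, 14, 13) = 13
E (Min): min(2, 15, 3) = 2
B (Max): max(2, 13, 2) = 13
G (Min): min(14, 8, 4) = 4
H (Min): min(13, 3, 13) = 3
I (Min): min(1, 7, 8) = 1
F (Max): max(4, 3, 1) = 4
K (Min): min(7, 15, 3) = 3
L (Min): min(6, 4, 3) = 3
J (Max): max(3, 3, 15) = 15
Root (Min): min(13, 4, 15) = 4
Min picks the child with the lowest value: F (value 4).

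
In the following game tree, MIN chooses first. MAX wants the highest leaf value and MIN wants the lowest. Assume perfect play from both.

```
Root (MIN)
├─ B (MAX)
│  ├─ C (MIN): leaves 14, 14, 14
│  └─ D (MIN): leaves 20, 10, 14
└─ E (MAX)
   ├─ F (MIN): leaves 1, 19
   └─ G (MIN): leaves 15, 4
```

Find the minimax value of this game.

4

C (MIN): min(14, 14, 14) = 14
D (MIN): min(20, 10, 14) = 10
B (MAX): max(14, 10) = 14
F (MIN): min(1, 19) = 1
G (MIN): min(15, 4) = 4
E (MAX): max(1, 4) = 4
Root (MIN): min(14, 4) = 4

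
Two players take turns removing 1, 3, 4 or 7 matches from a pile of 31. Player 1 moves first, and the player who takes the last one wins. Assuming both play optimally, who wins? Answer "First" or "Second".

First

Mark each pile size as W (mover wins) or L (mover loses):
i:   0  1  2  3  4  5  6  7  8  9 10 11 12 13 14 15 16 17 18 19 20 21 22 23 24 25 26 27 28 29 30 31
     L  W  L  W  W  W  W  W  L  W  L  W  W  W  W  W  L  W  L  W  W  W  W  W  L  W  L  W  W  W  W  W
Position 31 is W, so the first player wins.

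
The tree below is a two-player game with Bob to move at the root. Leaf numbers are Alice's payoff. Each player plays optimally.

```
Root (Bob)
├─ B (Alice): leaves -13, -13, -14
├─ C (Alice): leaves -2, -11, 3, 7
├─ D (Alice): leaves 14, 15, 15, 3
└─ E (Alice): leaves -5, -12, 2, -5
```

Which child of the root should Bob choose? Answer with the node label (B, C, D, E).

B (Alice): max(-13, -13, -14) = -13
C (Alice): max(-2, -11, 3, 7) = 7
D (Alice): max(14, 15, 15, 3) = 15
E (Alice): max(-5, -12, 2, -5) = 2
Root (Bob): min(-13, 7, 15, 2) = -13
Bob picks the child with the lowest value: B (value -13).

B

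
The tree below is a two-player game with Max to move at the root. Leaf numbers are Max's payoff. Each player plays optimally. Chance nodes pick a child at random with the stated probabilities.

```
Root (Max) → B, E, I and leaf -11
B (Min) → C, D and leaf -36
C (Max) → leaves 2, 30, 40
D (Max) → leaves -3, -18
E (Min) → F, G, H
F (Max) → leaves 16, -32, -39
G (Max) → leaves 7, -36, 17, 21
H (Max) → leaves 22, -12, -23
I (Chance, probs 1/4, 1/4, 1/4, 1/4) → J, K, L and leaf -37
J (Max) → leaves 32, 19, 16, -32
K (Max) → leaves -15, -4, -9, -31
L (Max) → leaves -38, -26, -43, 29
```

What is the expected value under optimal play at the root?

C (Max): max(2, 30, 40) = 40
D (Max): max(-3, -18) = -3
B (Min): min(40, -3, -36) = -36
F (Max): max(16, -32, -39) = 16
G (Max): max(7, -36, 17, 21) = 21
H (Max): max(22, -12, -23) = 22
E (Min): min(16, 21, 22) = 16
J (Max): max(32, 19, 16, -32) = 32
K (Max): max(-15, -4, -9, -31) = -4
L (Max): max(-38, -26, -43, 29) = 29
I (Chance): 1/4·32 + 1/4·-4 + 1/4·29 + 1/4·-37 = 5
Root (Max): max(-36, 16, 5, -11) = 16

16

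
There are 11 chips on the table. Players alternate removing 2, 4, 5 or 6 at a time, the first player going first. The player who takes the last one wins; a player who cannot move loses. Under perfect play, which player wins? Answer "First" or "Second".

First

Compute winning (W) and losing (L) positions by backward induction:
i:   0  1  2  3  4  5  6  7  8  9 10 11
     L  L  W  W  W  W  W  W  L  L  W  W
Position 11 is W, so the first player wins.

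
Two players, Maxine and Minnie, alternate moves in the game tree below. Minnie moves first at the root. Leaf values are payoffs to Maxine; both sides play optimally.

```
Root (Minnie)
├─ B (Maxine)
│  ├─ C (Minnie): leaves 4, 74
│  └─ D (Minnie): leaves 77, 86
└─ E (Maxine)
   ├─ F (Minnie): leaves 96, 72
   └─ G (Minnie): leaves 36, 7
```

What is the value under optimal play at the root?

C (Minnie): min(4, 74) = 4
D (Minnie): min(77, 86) = 77
B (Maxine): max(4, 77) = 77
F (Minnie): min(96, 72) = 72
G (Minnie): min(36, 7) = 7
E (Maxine): max(72, 7) = 72
Root (Minnie): min(77, 72) = 72

72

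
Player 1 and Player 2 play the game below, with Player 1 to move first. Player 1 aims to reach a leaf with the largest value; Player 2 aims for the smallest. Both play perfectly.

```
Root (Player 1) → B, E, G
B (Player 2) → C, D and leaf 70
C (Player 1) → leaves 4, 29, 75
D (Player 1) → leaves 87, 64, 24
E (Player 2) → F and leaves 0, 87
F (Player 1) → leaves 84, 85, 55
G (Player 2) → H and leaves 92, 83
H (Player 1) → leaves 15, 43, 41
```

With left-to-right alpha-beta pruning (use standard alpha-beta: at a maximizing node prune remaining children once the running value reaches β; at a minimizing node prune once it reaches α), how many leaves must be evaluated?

12

C [α=-∞,β=+∞]: v=75
D [α=-∞,β=75]: v=87 after child 1 ≥ β → β-cutoff, skip 2
B [α=-∞,β=+∞]: v=70
F [α=70,β=+∞]: v=85
E [α=70,β=+∞]: v=0 after child 2 ≤ α → α-cutoff, skip 1
H [α=70,β=+∞]: v=43
G [α=70,β=+∞]: v=43 after child 1 ≤ α → α-cutoff, skip 2
Root [α=-∞,β=+∞]: v=70
Leaves evaluated: 12 of 17.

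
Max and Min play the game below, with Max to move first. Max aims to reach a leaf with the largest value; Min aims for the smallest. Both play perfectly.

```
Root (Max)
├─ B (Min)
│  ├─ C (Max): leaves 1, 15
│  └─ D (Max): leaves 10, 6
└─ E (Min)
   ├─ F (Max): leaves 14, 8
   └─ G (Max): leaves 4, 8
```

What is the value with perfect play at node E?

F: max(14, 8) = 14
G: max(4, 8) = 8
E: min(14, 8) = 8

8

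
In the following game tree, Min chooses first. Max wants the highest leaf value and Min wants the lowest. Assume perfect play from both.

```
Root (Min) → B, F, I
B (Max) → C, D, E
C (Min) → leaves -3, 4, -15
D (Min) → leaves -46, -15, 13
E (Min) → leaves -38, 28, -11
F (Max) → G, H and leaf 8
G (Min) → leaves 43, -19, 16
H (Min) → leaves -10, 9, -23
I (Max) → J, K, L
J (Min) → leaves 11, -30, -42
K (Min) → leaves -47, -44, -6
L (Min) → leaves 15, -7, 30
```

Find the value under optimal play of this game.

-15

C (Min): min(-3, 4, -15) = -15
D (Min): min(-46, -15, 13) = -46
E (Min): min(-38, 28, -11) = -38
B (Max): max(-15, -46, -38) = -15
G (Min): min(43, -19, 16) = -19
H (Min): min(-10, 9, -23) = -23
F (Max): max(-19, -23, 8) = 8
J (Min): min(11, -30, -42) = -42
K (Min): min(-47, -44, -6) = -47
L (Min): min(15, -7, 30) = -7
I (Max): max(-42, -47, -7) = -7
Root (Min): min(-15, 8, -7) = -15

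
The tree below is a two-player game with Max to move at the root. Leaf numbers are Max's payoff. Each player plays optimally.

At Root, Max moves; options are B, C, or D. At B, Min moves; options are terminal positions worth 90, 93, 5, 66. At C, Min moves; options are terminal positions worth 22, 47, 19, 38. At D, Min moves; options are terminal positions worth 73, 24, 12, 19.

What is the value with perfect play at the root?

19

B (Min): min(90, 93, 5, 66) = 5
C (Min): min(22, 47, 19, 38) = 19
D (Min): min(73, 24, 12, 19) = 12
Root (Max): max(5, 19, 12) = 19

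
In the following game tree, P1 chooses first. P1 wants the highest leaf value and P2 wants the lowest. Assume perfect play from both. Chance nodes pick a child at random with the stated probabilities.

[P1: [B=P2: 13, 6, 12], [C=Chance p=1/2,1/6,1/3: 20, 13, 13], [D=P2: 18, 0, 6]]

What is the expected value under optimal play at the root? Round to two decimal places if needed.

16.5

B (P2): min(13, 6, 12) = 6
C (Chance): 1/2·20 + 1/6·13 + 1/3·13 = 16.5
D (P2): min(18, 0, 6) = 0
Root (P1): max(6, 16.5, 0) = 16.5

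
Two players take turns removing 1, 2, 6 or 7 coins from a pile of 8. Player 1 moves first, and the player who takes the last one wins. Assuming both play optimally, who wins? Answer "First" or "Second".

Mark each pile size as W (mover wins) or L (mover loses):
i:   0  1  2  3  4  5  6  7  8
     L  W  W  L  W  W  W  W  L
Position 8 is L, so the second player wins.

Second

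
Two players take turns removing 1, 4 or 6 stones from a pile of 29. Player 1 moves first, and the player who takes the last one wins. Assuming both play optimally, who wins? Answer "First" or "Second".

Positions where the player to move wins (W) vs loses (L):
i:   0  1  2  3  4  5  6  7  8  9 10 11 12 13 14 15 16 17 18 19 20 21 22 23 24 25 26 27 28 29
     L  W  L  W  W  L  W  L  W  W  L  W  L  W  W  L  W  L  W  W  L  W  L  W  W  L  W  L  W  W
Position 29 is W, so the first player wins.

First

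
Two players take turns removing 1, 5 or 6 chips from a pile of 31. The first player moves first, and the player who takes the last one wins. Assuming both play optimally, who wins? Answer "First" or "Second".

First

Mark each pile size as W (mover wins) or L (mover loses):
i:   0  1  2  3  4  5  6  7  8  9 10 11 12 13 14 15 16 17 18 19 20 21 22 23 24 25 26 27 28 29 30 31
     L  W  L  W  L  W  W  W  W  W  W  L  W  L  W  L  W  W  W  W  W  W  L  W  L  W  L  W  W  W  W  W
Position 31 is W, so the first player wins.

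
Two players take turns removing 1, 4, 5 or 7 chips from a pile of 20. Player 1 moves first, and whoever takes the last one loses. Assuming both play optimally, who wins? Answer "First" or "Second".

First

Positions where the player to move wins (W) vs loses (L):
i:   0  1  2  3  4  5  6  7  8  9 10 11 12 13 14 15 16 17 18 19 20
     W  L  W  L  W  W  W  W  W  L  W  L  W  W  W  W  W  L  W  L  W
Position 20 is W, so the first player wins.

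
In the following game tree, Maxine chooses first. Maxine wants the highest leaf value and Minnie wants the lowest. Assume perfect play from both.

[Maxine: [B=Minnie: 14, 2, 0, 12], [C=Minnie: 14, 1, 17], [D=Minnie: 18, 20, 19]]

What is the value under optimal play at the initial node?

18

B (Minnie): min(14, 2, 0, 12) = 0
C (Minnie): min(14, 1, 17) = 1
D (Minnie): min(18, 20, 19) = 18
Root (Maxine): max(0, 1, 18) = 18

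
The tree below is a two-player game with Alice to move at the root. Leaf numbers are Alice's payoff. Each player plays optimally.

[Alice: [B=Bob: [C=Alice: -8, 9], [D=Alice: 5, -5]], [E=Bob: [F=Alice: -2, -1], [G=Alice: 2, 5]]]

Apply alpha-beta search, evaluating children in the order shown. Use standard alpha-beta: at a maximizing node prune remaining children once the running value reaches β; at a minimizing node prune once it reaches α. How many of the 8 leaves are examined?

6

C [α=-∞,β=+∞]: v=9
D [α=-∞,β=9]: v=5
B [α=-∞,β=+∞]: v=5
F [α=5,β=+∞]: v=-1
E [α=5,β=+∞]: v=-1 after child 1 ≤ α → α-cutoff, skip 1
Root [α=-∞,β=+∞]: v=5
Leaves evaluated: 6 of 8.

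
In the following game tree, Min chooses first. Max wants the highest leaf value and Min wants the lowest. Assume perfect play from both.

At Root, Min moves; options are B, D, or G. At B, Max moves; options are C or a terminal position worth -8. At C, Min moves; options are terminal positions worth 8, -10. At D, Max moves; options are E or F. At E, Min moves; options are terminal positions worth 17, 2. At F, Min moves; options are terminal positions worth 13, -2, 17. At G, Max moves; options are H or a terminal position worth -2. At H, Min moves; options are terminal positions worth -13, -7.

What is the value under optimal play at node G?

H: min(-13, -7) = -13
G: max(-13, -2) = -2

-2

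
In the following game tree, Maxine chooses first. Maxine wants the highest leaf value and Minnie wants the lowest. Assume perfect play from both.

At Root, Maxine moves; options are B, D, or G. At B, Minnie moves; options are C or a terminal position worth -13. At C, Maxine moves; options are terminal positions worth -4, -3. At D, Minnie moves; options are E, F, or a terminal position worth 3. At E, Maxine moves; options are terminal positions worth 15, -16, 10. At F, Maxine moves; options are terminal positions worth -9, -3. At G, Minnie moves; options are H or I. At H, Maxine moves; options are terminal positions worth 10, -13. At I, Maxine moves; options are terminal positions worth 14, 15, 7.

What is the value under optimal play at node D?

-3

E: max(15, -16, 10) = 15
F: max(-9, -3) = -3
D: min(15, -3, 3) = -3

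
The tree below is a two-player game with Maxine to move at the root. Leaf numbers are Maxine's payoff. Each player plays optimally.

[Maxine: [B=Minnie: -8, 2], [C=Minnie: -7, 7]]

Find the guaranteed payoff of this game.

B (Minnie): min(-8, 2) = -8
C (Minnie): min(-7, 7) = -7
Root (Maxine): max(-8, -7) = -7

-7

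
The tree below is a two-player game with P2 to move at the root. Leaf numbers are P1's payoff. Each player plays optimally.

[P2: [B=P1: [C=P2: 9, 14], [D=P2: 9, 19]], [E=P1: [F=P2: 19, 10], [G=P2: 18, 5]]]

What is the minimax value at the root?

9

C (P2): min(9, 14) = 9
D (P2): min(9, 19) = 9
B (P1): max(9, 9) = 9
F (P2): min(19, 10) = 10
G (P2): min(18, 5) = 5
E (P1): max(10, 5) = 10
Root (P2): min(9, 10) = 9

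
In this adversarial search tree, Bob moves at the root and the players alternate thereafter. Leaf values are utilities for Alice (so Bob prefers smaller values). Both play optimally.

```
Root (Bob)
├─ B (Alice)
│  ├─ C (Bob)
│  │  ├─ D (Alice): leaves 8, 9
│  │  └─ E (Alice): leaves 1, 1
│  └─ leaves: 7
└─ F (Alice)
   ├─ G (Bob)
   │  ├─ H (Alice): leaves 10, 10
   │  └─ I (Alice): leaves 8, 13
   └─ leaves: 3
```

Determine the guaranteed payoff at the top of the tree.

D (Alice): max(8, 9) = 9
E (Alice): max(1, 1) = 1
C (Bob): min(9, 1) = 1
B (Alice): max(1, 7) = 7
H (Alice): max(10, 10) = 10
I (Alice): max(8, 13) = 13
G (Bob): min(10, 13) = 10
F (Alice): max(10, 3) = 10
Root (Bob): min(7, 10) = 7

7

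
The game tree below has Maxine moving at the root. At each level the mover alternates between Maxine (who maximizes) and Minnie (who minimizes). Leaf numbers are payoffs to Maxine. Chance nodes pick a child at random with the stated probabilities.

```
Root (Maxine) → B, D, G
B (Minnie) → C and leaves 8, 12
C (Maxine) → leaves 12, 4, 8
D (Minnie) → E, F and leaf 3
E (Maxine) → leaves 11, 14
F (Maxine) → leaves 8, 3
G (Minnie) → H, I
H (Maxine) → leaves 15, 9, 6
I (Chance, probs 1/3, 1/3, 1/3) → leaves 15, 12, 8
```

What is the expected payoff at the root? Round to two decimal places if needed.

C (Maxine): max(12, 4, 8) = 12
B (Minnie): min(12, 8, 12) = 8
E (Maxine): max(11, 14) = 14
F (Maxine): max(8, 3) = 8
D (Minnie): min(14, 8, 3) = 3
H (Maxine): max(15, 9, 6) = 15
I (Chance): 1/3·15 + 1/3·12 + 1/3·8 = 11.67
G (Minnie): min(15, 11.67) = 11.67
Root (Maxine): max(8, 3, 11.67) = 11.67

11.67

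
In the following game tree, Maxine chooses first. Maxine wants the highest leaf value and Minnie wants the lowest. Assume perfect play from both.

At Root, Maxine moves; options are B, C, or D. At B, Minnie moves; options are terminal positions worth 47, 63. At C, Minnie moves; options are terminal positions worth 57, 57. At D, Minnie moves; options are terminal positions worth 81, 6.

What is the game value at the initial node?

57

B (Minnie): min(47, 63) = 47
C (Minnie): min(57, 57) = 57
D (Minnie): min(81, 6) = 6
Root (Maxine): max(47, 57, 6) = 57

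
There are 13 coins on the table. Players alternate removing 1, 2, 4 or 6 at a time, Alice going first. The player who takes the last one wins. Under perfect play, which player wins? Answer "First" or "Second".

First

W/L table (W = player to move can force a win):
i:   0  1  2  3  4  5  6  7  8  9 10 11 12 13
     L  W  W  L  W  W  W  W  L  W  W  L  W  W
Position 13 is W, so the first player wins.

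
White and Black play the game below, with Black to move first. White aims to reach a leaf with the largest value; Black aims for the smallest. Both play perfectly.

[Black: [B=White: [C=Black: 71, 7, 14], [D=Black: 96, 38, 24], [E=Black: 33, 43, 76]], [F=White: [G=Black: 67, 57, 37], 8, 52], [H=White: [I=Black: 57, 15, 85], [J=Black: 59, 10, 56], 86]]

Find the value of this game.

C (Black): min(71, 7, 14) = 7
D (Black): min(96, 38, 24) = 24
E (Black): min(33, 43, 76) = 33
B (White): max(7, 24, 33) = 33
G (Black): min(67, 57, 37) = 37
F (White): max(37, 8, 52) = 52
I (Black): min(57, 15, 85) = 15
J (Black): min(59, 10, 56) = 10
H (White): max(15, 10, 86) = 86
Root (Black): min(33, 52, 86) = 33

33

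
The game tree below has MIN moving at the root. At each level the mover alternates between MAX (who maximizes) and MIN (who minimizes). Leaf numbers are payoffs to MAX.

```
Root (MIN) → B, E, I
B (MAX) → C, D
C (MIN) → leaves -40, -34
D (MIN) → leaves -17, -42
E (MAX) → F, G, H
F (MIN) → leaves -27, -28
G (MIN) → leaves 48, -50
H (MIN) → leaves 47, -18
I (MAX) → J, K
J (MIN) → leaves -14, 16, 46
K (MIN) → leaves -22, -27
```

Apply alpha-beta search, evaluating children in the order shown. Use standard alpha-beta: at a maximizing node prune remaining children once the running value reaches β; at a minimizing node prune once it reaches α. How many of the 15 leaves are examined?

C [α=-∞,β=+∞]: v=-40
D [α=-40,β=+∞]: v=-42
B [α=-∞,β=+∞]: v=-40
F [α=-∞,β=-40]: v=-28
E [α=-∞,β=-40]: v=-28 after child 1 ≥ β → β-cutoff, skip 2
J [α=-∞,β=-40]: v=-14
I [α=-∞,β=-40]: v=-14 after child 1 ≥ β → β-cutoff, skip 1
Root [α=-∞,β=+∞]: v=-40
Leaves evaluated: 9 of 15.

9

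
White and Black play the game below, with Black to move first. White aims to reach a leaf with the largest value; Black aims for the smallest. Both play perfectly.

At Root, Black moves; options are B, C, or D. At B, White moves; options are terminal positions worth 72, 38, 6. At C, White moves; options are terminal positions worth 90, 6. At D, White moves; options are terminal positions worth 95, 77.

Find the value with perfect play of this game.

72

B (White): max(72, 38, 6) = 72
C (White): max(90, 6) = 90
D (White): max(95, 77) = 95
Root (Black): min(72, 90, 95) = 72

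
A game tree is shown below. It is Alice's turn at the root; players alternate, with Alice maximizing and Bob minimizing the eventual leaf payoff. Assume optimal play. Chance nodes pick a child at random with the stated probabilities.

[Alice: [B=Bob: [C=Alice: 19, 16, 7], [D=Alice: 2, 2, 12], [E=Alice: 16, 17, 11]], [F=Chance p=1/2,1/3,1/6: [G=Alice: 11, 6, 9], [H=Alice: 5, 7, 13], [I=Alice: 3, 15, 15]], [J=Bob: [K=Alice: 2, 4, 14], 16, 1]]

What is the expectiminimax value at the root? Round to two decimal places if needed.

12.33

C (Alice): max(19, 16, 7) = 19
D (Alice): max(2, 2, 12) = 12
E (Alice): max(16, 17, 11) = 17
B (Bob): min(19, 12, 17) = 12
G (Alice): max(11, 6, 9) = 11
H (Alice): max(5, 7, 13) = 13
I (Alice): max(3, 15, 15) = 15
F (Chance): 1/2·11 + 1/3·13 + 1/6·15 = 12.33
K (Alice): max(2, 4, 14) = 14
J (Bob): min(14, 16, 1) = 1
Root (Alice): max(12, 12.33, 1) = 12.33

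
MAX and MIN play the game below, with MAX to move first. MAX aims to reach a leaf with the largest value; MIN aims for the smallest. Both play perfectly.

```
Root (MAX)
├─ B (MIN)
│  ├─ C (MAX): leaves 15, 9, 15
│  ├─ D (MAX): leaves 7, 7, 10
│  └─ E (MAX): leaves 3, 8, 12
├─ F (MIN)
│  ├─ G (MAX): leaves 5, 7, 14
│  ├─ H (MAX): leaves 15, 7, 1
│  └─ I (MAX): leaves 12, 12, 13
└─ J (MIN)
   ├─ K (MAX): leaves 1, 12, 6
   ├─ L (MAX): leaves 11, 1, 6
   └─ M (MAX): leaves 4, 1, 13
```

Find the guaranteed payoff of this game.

C (MAX): max(15, 9, 15) = 15
D (MAX): max(7, 7, 10) = 10
E (MAX): max(3, 8, 12) = 12
B (MIN): min(15, 10, 12) = 10
G (MAX): max(5, 7, 14) = 14
H (MAX): max(15, 7, 1) = 15
I (MAX): max(12, 12, 13) = 13
F (MIN): min(14, 15, 13) = 13
K (MAX): max(1, 12, 6) = 12
L (MAX): max(11, 1, 6) = 11
M (MAX): max(4, 1, 13) = 13
J (MIN): min(12, 11, 13) = 11
Root (MAX): max(10, 13, 11) = 13

13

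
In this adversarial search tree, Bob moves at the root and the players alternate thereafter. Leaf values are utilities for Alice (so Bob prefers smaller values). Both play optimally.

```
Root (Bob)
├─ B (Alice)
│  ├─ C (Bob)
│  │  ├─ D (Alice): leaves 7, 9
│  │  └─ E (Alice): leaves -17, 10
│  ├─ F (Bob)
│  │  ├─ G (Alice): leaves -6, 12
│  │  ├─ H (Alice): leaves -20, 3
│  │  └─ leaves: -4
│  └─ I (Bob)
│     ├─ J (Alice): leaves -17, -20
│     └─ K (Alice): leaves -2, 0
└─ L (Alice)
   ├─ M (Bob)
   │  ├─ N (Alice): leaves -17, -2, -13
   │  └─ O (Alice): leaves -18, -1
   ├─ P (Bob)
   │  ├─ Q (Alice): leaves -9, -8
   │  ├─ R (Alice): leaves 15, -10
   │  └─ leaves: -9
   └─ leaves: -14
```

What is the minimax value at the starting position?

-2

D (Alice): max(7, 9) = 9
E (Alice): max(-17, 10) = 10
C (Bob): min(9, 10) = 9
G (Alice): max(-6, 12) = 12
H (Alice): max(-20, 3) = 3
F (Bob): min(12, 3, -4) = -4
J (Alice): max(-17, -20) = -17
K (Alice): max(-2, 0) = 0
I (Bob): min(-17, 0) = -17
B (Alice): max(9, -4, -17) = 9
N (Alice): max(-17, -2, -13) = -2
O (Alice): max(-18, -1) = -1
M (Bob): min(-2, -1) = -2
Q (Alice): max(-9, -8) = -8
R (Alice): max(15, -10) = 15
P (Bob): min(-8, 15, -9) = -9
L (Alice): max(-2, -9, -14) = -2
Root (Bob): min(9, -2) = -2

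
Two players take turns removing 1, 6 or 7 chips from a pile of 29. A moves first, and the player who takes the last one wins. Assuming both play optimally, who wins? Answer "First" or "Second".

First

Compute winning (W) and losing (L) positions by backward induction:
i:   0  1  2  3  4  5  6  7  8  9 10 11 12 13 14 15 16 17 18 19 20 21 22 23 24 25 26 27 28 29
     L  W  L  W  L  W  W  W  W  W  W  W  L  W  L  W  L  W  W  W  W  W  W  W  L  W  L  W  L  W
Position 29 is W, so the first player wins.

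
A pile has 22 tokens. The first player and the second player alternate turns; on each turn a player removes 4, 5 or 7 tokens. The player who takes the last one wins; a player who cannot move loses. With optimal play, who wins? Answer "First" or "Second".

Compute winning (W) and losing (L) positions by backward induction:
i:   0  1  2  3  4  5  6  7  8  9 10 11 12 13 14 15 16 17 18 19 20 21 22
     L  L  L  L  W  W  W  W  W  W  W  L  L  L  L  W  W  W  W  W  W  W  L
Position 22 is L, so the second player wins.

Second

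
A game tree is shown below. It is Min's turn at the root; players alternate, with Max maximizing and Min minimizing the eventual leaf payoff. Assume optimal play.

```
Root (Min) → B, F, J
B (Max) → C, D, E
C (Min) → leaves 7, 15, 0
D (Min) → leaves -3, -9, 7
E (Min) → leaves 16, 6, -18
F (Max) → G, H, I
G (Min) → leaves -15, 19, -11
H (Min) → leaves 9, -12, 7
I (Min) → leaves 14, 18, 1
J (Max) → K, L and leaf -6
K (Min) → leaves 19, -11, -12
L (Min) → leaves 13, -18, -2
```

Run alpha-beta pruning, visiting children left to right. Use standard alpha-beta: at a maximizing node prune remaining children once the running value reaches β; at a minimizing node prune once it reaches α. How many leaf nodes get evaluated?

C [α=-∞,β=+∞]: v=0
D [α=0,β=+∞]: v=-3 after child 1 ≤ α → α-cutoff, skip 2
E [α=0,β=+∞]: v=-18
B [α=-∞,β=+∞]: v=0
G [α=-∞,β=0]: v=-15
H [α=-15,β=0]: v=-12
I [α=-12,β=0]: v=1
F [α=-∞,β=0]: v=1
K [α=-∞,β=0]: v=-12
L [α=-12,β=0]: v=-18 after child 2 ≤ α → α-cutoff, skip 1
J [α=-∞,β=0]: v=-6
Root [α=-∞,β=+∞]: v=-6
Leaves evaluated: 22 of 25.

22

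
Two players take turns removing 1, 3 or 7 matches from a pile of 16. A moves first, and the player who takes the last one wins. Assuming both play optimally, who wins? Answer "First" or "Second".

Positions where the player to move wins (W) vs loses (L):
i:   0  1  2  3  4  5  6  7  8  9 10 11 12 13 14 15 16
     L  W  L  W  L  W  L  W  L  W  L  W  L  W  L  W  L
Position 16 is L, so the second player wins.

Second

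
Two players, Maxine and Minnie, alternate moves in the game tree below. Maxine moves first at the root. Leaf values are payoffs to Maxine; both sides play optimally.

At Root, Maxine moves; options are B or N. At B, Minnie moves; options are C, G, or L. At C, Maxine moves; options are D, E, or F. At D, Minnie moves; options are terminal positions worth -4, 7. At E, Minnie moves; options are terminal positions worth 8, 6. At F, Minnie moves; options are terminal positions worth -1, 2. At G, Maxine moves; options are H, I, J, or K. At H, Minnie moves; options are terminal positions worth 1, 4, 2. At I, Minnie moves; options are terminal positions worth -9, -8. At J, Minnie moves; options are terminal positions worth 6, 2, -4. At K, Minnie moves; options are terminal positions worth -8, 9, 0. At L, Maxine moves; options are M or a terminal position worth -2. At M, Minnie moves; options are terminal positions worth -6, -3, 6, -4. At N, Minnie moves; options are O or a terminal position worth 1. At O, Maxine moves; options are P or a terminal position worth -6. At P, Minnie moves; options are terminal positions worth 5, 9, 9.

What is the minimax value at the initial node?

D (Minnie): min(-4, 7) = -4
E (Minnie): min(8, 6) = 6
F (Minnie): min(-1, 2) = -1
C (Maxine): max(-4, 6, -1) = 6
H (Minnie): min(1, 4, 2) = 1
I (Minnie): min(-9, -8) = -9
J (Minnie): min(6, 2, -4) = -4
K (Minnie): min(-8, 9, 0) = -8
G (Maxine): max(1, -9, -4, -8) = 1
M (Minnie): min(-6, -3, 6, -4) = -6
L (Maxine): max(-6, -2) = -2
B (Minnie): min(6, 1, -2) = -2
P (Minnie): min(5, 9, 9) = 5
O (Maxine): max(5, -6) = 5
N (Minnie): min(5, 1) = 1
Root (Maxine): max(-2, 1) = 1

1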